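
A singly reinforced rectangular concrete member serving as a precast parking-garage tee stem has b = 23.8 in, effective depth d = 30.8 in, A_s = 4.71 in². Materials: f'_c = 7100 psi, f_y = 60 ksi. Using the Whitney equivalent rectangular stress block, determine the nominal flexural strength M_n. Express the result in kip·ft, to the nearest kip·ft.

T = A_s f_y = 4.71 × 60 = 282.6 kips.
a = T/(0.85 f'_c b) = 282.6/(0.85 × 7.1 × 23.8) = 1.968 in.
M_n = T(d − a/2) = 282.6 × (30.8 − 0.984) = 8426.0 kip·in = 8426.0/12 = 702.17 kip·ft.

M_n ≈ 702 kip·ft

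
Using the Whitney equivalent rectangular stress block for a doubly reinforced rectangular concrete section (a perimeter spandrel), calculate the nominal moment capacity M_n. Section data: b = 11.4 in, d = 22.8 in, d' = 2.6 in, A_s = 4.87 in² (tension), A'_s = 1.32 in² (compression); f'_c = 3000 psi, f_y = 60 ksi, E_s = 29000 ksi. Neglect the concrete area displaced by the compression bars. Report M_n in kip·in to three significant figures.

M_n ≈ 5680 kip·in

Assume both steels yield.
a = (A_s − A'_s) f_y/(0.85 f'_c b) = (4.87 − 1.32) × 60/(0.85 × 3 × 11.4) = 7.327 in.
c = a/β₁ = 7.327/0.85 = 8.620 in; ε'_s = 0.003(c − d')/c = 0.0021 ≥ ε_y = 0.0021, so the compression steel yields.
M_n = (A_s − A'_s) f_y (d − a/2) + A'_s f_y (d − d') = 213 × (22.8 − 3.6635) + 79.2 × (22.8 − 2.6) = 4076.1 + 1599.8 = 5675.9 kip·in.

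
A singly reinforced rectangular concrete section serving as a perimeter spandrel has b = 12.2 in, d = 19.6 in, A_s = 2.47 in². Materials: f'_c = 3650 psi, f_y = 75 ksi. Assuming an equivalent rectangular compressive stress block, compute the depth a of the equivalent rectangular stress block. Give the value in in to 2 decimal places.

a ≈ 4.89 in

T = A_s f_y = 2.47 × 75 = 185.25 kips.
a = T/(0.85 f'_c b) = 185.25/(0.85 × 3.65 × 12.2) = 4.89 in.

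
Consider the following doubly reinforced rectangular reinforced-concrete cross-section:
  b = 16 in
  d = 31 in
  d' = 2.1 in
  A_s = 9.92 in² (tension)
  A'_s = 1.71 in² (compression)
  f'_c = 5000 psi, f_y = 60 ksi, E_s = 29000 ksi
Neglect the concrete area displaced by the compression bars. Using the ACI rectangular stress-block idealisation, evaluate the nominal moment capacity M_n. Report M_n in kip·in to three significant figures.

Assume both steels yield.
a = (A_s − A'_s) f_y/(0.85 f'_c b) = (9.92 − 1.71) × 60/(0.85 × 5 × 16) = 7.244 in.
c = a/β₁ = 7.244/0.8 = 9.055 in; ε'_s = 0.003(c − d')/c = 0.0023 ≥ ε_y = 0.0021, so the compression steel yields.
M_n = (A_s − A'_s) f_y (d − a/2) + A'_s f_y (d − d') = 492.6 × (31 − 3.622) + 102.6 × (31 − 2.1) = 13486.4 + 2965.1 = 16451.5 kip·in.

M_n ≈ 16500 kip·in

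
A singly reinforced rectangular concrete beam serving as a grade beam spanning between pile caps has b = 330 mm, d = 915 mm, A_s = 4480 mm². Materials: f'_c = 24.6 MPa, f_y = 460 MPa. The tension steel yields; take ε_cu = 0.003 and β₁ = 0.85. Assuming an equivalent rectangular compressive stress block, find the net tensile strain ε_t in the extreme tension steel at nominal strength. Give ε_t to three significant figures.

ε_t ≈ 0.00481

a = A_s f_y/(0.85 f'_c b) = 298.65 mm.
β₁ = 0.85, so c = a/β₁ = 298.65/0.85 = 351.35 mm.
From the linear strain diagram with ε_cu = 0.003: ε_t = 0.003 (d − c)/c = 0.003 × (915 − 351.35)/351.35 = 0.00481.
ε_t is between 0.004 and 0.005 — transition zone.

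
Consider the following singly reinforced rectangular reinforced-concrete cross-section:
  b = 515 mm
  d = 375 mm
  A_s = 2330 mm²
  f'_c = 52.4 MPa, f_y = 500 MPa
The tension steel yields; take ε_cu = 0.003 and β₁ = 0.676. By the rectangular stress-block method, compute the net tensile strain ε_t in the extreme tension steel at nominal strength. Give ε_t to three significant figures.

a = A_s f_y/(0.85 f'_c b) = 50.79 mm.
β₁ = 0.676, so c = a/β₁ = 50.79/0.676 = 75.13 mm.
From the linear strain diagram with ε_cu = 0.003: ε_t = 0.003 (d − c)/c = 0.003 × (375 − 75.13)/75.13 = 0.0120.
Since ε_t ≥ 0.005, the section is tension-controlled.

ε_t ≈ 0.0120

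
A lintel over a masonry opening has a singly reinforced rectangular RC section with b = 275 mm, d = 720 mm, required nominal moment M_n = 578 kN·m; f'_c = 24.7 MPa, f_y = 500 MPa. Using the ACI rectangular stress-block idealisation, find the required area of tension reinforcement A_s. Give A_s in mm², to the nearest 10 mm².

With M_n = 0.85 f'_c a b (d − a/2), solve the quadratic for a:
a = d − √(d² − 2M_n/(0.85 f'_c b)) = 720 − √(720² − 2 × 578×10⁶/(0.85 × 24.7 × 275)) = 155.93 mm.
A_s = 0.85 f'_c a b / f_y = 0.85 × 24.7 × 155.93 × 275 / 500 = 1800.6 mm².

A_s ≈ 1800 mm²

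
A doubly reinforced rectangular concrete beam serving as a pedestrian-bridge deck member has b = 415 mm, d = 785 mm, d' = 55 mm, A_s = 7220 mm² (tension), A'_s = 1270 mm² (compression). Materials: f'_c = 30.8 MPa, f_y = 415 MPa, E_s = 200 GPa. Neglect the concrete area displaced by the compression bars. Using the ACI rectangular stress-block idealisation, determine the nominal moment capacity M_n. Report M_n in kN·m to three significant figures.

M_n ≈ 2040 kN·m

Assume both tension and compression steel yield.
Net tension couple steel: A_s − A'_s = 5950 mm².
a = (A_s − A'_s) f_y / (0.85 f'_c b) = 2469250/(0.85 × 30.8 × 415) = 227.27 mm.
c = a/β₁ = 227.27/0.83 = 273.82 mm; ε'_s = 0.003(c − d')/c = 0.0024 ≥ f_y/E_s = 0.0021, so compression steel does yield.
M_n = (A_s − A'_s) f_y (d − a/2) + A'_s f_y (d − d') = [2469250 × (785 − 113.635) + 527050 × (785 − 55)] × 10⁻⁶ = 1657.77 + 384.75 = 2042.52 kN·m.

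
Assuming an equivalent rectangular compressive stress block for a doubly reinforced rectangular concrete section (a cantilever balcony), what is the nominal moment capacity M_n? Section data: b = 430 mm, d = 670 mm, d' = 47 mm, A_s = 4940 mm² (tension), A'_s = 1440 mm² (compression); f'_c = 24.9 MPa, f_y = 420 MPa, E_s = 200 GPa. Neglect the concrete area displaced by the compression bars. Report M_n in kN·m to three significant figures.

Assume both tension and compression steel yield.
Net tension couple steel: A_s − A'_s = 3500 mm².
a = (A_s − A'_s) f_y / (0.85 f'_c b) = 1470000/(0.85 × 24.9 × 430) = 161.52 mm.
c = a/β₁ = 161.52/0.85 = 190.02 mm; ε'_s = 0.003(c − d')/c = 0.0023 ≥ f_y/E_s = 0.0021, so compression steel does yield.
M_n = (A_s − A'_s) f_y (d − a/2) + A'_s f_y (d − d') = [1470000 × (670 − 80.76) + 604800 × (670 − 47)] × 10⁻⁶ = 866.18 + 376.79 = 1242.97 kN·m.

M_n ≈ 1240 kN·m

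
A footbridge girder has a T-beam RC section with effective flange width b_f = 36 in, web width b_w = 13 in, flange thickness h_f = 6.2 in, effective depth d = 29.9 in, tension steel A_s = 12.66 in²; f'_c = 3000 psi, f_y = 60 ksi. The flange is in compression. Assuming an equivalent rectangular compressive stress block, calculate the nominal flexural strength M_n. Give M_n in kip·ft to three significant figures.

Tension: T = A_s f_y = 12.66 × 60 = 759.6 kips.
Try a within the flange: a = T/(0.85 f'_c b_f) = 759.6/(0.85 × 3 × 36) = 8.275 in.
a = 8.275 > h_f = 6.2 in: the block extends into the web. Split into flange-overhang and web parts.
C_f = 0.85 f'_c (b_f − b_w) h_f = 0.85 × 3 × (36 − 13) × 6.2 = 363.6 kips.
Remaining web compression depth: a_w = (T − C_f)/(0.85 f'_c b_w) = (759.6 − 363.6)/(0.85 × 3 × 13) = 11.946 in.
M_n = C_f(d − h_f/2) + (T − C_f)(d − a_w/2) = 363.6 × (29.9 − 3.1) + 396 × (29.9 − 5.973) = 9744.5 + 9475.1 = 19219.6 kip·in.
M_n = 19219.6/12 = 1601.63 kip·ft.

M_n ≈ 1600 kip·ft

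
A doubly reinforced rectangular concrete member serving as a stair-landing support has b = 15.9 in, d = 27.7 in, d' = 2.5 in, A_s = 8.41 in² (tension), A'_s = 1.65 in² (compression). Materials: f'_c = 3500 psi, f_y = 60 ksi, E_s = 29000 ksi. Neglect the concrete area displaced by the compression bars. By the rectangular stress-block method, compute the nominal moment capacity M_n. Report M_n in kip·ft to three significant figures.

Assume both steels yield.
a = (A_s − A'_s) f_y/(0.85 f'_c b) = (8.41 − 1.65) × 60/(0.85 × 3.5 × 15.9) = 8.575 in.
c = a/β₁ = 8.575/0.85 = 10.088 in; ε'_s = 0.003(c − d')/c = 0.0023 ≥ ε_y = 0.0021, so the compression steel yields.
M_n = (A_s − A'_s) f_y (d − a/2) + A'_s f_y (d − d') = 405.6 × (27.7 − 4.2875) + 99 × (27.7 − 2.5) = 9496.1 + 2494.8 = 11990.9 kip·in = 11990.9/12 = 999.24 kip·ft.

M_n ≈ 999 kip·ft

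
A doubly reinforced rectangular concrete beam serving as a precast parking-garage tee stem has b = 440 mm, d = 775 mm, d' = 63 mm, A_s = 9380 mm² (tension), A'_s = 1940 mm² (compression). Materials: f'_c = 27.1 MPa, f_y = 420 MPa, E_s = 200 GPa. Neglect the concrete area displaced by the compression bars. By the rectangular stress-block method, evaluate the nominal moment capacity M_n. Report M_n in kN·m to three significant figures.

Assume both tension and compression steel yield.
Net tension couple steel: A_s − A'_s = 7440 mm².
a = (A_s − A'_s) f_y / (0.85 f'_c b) = 3124800/(0.85 × 27.1 × 440) = 308.31 mm.
c = a/β₁ = 308.31/0.85 = 362.72 mm; ε'_s = 0.003(c − d')/c = 0.0025 ≥ f_y/E_s = 0.0021, so compression steel does yield.
M_n = (A_s − A'_s) f_y (d − a/2) + A'_s f_y (d − d') = [3124800 × (775 − 154.155) + 814800 × (775 − 63)] × 10⁻⁶ = 1940.02 + 580.14 = 2520.16 kN·m.

M_n ≈ 2520 kN·m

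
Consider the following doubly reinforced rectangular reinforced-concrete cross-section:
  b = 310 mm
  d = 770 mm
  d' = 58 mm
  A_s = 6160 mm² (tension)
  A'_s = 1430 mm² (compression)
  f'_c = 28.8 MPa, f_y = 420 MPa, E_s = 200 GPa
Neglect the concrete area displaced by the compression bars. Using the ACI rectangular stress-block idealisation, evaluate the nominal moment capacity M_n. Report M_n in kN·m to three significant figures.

Assume both tension and compression steel yield.
Net tension couple steel: A_s − A'_s = 4730 mm².
a = (A_s − A'_s) f_y / (0.85 f'_c b) = 1986600/(0.85 × 28.8 × 310) = 261.78 mm.
c = a/β₁ = 261.78/0.844 = 310.17 mm; ε'_s = 0.003(c − d')/c = 0.0024 ≥ f_y/E_s = 0.0021, so compression steel does yield.
M_n = (A_s − A'_s) f_y (d − a/2) + A'_s f_y (d − d') = [1986600 × (770 − 130.89) + 600600 × (770 − 58)] × 10⁻⁶ = 1269.66 + 427.63 = 1697.29 kN·m.

M_n ≈ 1700 kN·m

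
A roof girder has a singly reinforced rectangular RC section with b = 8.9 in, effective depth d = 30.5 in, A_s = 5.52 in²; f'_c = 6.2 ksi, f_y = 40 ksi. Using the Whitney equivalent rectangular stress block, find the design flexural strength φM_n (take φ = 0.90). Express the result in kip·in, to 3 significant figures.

T = A_s f_y = 5.52 × 40 = 220.8 kips.
a = T/(0.85 f'_c b) = 220.8/(0.85 × 6.2 × 8.9) = 4.708 in.
M_n = T(d − a/2) = 220.8 × (30.5 − 2.354) = 6214.6 kip·in.
φM_n = 0.90 × 6214.6 = 5593.1 kip·in.

φM_n ≈ 5590 kip·in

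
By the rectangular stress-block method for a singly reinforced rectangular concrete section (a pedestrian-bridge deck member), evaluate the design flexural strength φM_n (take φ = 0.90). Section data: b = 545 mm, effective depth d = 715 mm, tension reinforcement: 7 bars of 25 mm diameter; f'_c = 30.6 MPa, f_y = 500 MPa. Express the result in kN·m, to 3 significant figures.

φM_n ≈ 1010 kN·m

A_s = 7 × 491 = 3437 mm².
T = A_s f_y = 3437 × 500 = 1718500 N = 1718.5 kN.
From C = T: a = T/(0.85 f'_c b) = 1718500/(0.85 × 30.6 × 545) = 121.23 mm.
M_n = T(d − a/2) = 1718.5 kN × (715 − 60.615) mm = 1124.56 kN·m.
φM_n = 0.90 × 1124.56 = 1012.10 kN·m.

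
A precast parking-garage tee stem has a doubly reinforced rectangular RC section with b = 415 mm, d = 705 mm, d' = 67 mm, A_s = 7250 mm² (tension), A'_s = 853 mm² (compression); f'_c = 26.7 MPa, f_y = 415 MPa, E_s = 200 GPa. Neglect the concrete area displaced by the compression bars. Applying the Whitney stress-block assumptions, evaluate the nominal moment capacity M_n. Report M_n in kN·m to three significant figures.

M_n ≈ 1720 kN·m

Assume both tension and compression steel yield.
Net tension couple steel: A_s − A'_s = 6397 mm².
a = (A_s − A'_s) f_y / (0.85 f'_c b) = 2654755/(0.85 × 26.7 × 415) = 281.87 mm.
c = a/β₁ = 281.87/0.85 = 331.61 mm; ε'_s = 0.003(c − d')/c = 0.0024 ≥ f_y/E_s = 0.0021, so compression steel does yield.
M_n = (A_s − A'_s) f_y (d − a/2) + A'_s f_y (d − d') = [2654755 × (705 − 140.935) + 353995 × (705 − 67)] × 10⁻⁶ = 1497.45 + 225.85 = 1723.30 kN·m.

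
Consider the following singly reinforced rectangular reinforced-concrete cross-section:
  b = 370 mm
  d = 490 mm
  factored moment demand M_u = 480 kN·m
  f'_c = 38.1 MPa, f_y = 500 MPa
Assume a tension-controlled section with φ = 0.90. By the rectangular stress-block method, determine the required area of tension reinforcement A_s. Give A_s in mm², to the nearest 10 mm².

A_s ≈ 2430 mm²

M_n = M_u/φ = 480/0.90 = 533.333 kN·m.
With M_n = 0.85 f'_c a b (d − a/2), solve the quadratic for a:
a = d − √(d² − 2M_n/(0.85 f'_c b)) = 490 − √(490² − 2 × 533.333×10⁶/(0.85 × 38.1 × 370)) = 101.31 mm.
A_s = 0.85 f'_c a b / f_y = 0.85 × 38.1 × 101.31 × 370 / 500 = 2427.9 mm².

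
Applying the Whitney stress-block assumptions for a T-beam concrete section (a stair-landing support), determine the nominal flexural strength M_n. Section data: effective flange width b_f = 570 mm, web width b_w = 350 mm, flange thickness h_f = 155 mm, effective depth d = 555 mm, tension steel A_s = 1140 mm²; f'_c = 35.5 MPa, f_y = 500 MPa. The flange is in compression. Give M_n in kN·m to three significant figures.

M_n ≈ 307 kN·m

Tension: T = A_s f_y = 1140 × 500 = 570000 N.
Try a within the flange: a = T/(0.85 f'_c b_f) = 570000/(0.85 × 35.5 × 570) = 33.14 mm.
Since a = 33.14 ≤ h_f = 155 mm, the stress block lies entirely in the flange; analyse as a rectangular beam of width b_f.
M_n = T(d − a/2) = 570000 × (555 − 16.57) = 306.91 × 10⁶ N·mm.
M_n = 306.91 kN·m.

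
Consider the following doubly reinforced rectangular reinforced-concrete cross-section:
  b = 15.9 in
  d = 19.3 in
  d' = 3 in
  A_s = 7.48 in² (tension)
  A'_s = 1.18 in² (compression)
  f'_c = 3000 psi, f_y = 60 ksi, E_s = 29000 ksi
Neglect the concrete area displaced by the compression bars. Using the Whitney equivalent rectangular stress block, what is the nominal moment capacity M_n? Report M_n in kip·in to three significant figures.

Assume both steels yield.
a = (A_s − A'_s) f_y/(0.85 f'_c b) = (7.48 − 1.18) × 60/(0.85 × 3 × 15.9) = 9.323 in.
c = a/β₁ = 9.323/0.85 = 10.968 in; ε'_s = 0.003(c − d')/c = 0.0022 ≥ ε_y = 0.0021, so the compression steel yields.
M_n = (A_s − A'_s) f_y (d − a/2) + A'_s f_y (d − d') = 378 × (19.3 − 4.6615) + 70.8 × (19.3 − 3) = 5533.4 + 1154.0 = 6687.4 kip·in.

M_n ≈ 6690 kip·in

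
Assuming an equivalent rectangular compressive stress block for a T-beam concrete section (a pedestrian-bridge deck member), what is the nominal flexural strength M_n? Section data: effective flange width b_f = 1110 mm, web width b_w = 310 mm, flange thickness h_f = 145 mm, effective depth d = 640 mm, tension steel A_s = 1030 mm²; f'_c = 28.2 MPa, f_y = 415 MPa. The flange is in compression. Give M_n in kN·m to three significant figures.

M_n ≈ 270 kN·m

Tension: T = A_s f_y = 1030 × 415 = 427450 N.
Try a within the flange: a = T/(0.85 f'_c b_f) = 427450/(0.85 × 28.2 × 1110) = 16.07 mm.
Since a = 16.07 ≤ h_f = 145 mm, the stress block lies entirely in the flange; analyse as a rectangular beam of width b_f.
M_n = T(d − a/2) = 427450 × (640 − 8.035) = 270.13 × 10⁶ N·mm.
M_n = 270.13 kN·m.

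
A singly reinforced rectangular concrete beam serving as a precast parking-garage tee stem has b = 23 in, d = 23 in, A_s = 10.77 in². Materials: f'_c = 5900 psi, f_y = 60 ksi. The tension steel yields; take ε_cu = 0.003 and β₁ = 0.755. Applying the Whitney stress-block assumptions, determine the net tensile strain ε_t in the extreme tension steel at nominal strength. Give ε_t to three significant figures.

ε_t ≈ 0.00630

a = A_s f_y/(0.85 f'_c b) = 5.602 in.
β₁ = 0.755, so c = a/β₁ = 5.602/0.755 = 7.420 in.
From the linear strain diagram with ε_cu = 0.003: ε_t = 0.003 (d − c)/c = 0.003 × (23 − 7.420)/7.420 = 0.00630.
Since ε_t ≥ 0.005, the section is tension-controlled.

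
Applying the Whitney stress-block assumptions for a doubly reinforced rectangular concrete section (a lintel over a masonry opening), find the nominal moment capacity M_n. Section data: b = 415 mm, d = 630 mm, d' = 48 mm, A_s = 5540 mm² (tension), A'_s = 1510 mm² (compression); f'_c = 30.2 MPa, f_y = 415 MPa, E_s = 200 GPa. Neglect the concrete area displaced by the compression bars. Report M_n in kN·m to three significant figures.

M_n ≈ 1290 kN·m

Assume both tension and compression steel yield.
Net tension couple steel: A_s − A'_s = 4030 mm².
a = (A_s − A'_s) f_y / (0.85 f'_c b) = 1672450/(0.85 × 30.2 × 415) = 156.99 mm.
c = a/β₁ = 156.99/0.834 = 188.24 mm; ε'_s = 0.003(c − d')/c = 0.0022 ≥ f_y/E_s = 0.0021, so compression steel does yield.
M_n = (A_s − A'_s) f_y (d − a/2) + A'_s f_y (d − d') = [1672450 × (630 − 78.495) + 626650 × (630 − 48)] × 10⁻⁶ = 922.36 + 364.71 = 1287.07 kN·m.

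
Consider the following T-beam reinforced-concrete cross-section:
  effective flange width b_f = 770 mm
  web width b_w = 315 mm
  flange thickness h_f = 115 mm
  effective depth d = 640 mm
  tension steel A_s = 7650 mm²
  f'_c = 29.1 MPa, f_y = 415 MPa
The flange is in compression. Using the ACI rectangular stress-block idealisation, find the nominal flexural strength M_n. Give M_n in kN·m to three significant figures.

M_n ≈ 1730 kN·m

Tension: T = A_s f_y = 7650 × 415 = 3174750 N.
Try a within the flange: a = T/(0.85 f'_c b_f) = 3174750/(0.85 × 29.1 × 770) = 166.69 mm.
a = 166.69 > h_f = 115 mm: the block extends into the web. Split into flange-overhang and web parts.
C_f = 0.85 f'_c (b_f − b_w) h_f = 0.85 × 29.1 × (770 − 315) × 115 = 1294259 N.
Remaining web compression depth: a_w = (T − C_f)/(0.85 f'_c b_w) = (3174750 − 1294259)/(0.85 × 29.1 × 315) = 241.35 mm.
M_n = C_f(d − h_f/2) + (T − C_f)(d − a_w/2) = 1294259 × (640 − 57.5) + 1880491 × (640 − 120.675) = 753.91 + 976.59 = 1730.50 × 10⁶ N·mm.
M_n = 1730.50 kN·m.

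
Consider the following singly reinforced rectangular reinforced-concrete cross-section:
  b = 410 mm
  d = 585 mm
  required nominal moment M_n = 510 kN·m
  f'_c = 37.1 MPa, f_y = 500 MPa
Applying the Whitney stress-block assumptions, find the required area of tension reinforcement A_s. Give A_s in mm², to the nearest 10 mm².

With M_n = 0.85 f'_c a b (d − a/2), solve the quadratic for a:
a = d − √(d² − 2M_n/(0.85 f'_c b)) = 585 − √(585² − 2 × 510×10⁶/(0.85 × 37.1 × 410)) = 71.84 mm.
A_s = 0.85 f'_c a b / f_y = 0.85 × 37.1 × 71.84 × 410 / 500 = 1857.7 mm².

A_s ≈ 1860 mm²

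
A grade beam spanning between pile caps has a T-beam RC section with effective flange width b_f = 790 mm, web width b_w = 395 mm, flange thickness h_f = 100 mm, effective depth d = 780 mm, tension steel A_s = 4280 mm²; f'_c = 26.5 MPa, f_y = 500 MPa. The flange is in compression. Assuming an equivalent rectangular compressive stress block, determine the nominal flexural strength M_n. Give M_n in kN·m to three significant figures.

Tension: T = A_s f_y = 4280 × 500 = 2140000 N.
Try a within the flange: a = T/(0.85 f'_c b_f) = 2140000/(0.85 × 26.5 × 790) = 120.26 mm.
a = 120.26 > h_f = 100 mm: the block extends into the web. Split into flange-overhang and web parts.
C_f = 0.85 f'_c (b_f − b_w) h_f = 0.85 × 26.5 × (790 − 395) × 100 = 889738 N.
Remaining web compression depth: a_w = (T − C_f)/(0.85 f'_c b_w) = (2140000 − 889738)/(0.85 × 26.5 × 395) = 140.52 mm.
M_n = C_f(d − h_f/2) + (T − C_f)(d − a_w/2) = 889738 × (780 − 50) + 1250262 × (780 − 70.26) = 649.51 + 887.36 = 1536.87 × 10⁶ N·mm.
M_n = 1536.87 kN·m.

M_n ≈ 1540 kN·m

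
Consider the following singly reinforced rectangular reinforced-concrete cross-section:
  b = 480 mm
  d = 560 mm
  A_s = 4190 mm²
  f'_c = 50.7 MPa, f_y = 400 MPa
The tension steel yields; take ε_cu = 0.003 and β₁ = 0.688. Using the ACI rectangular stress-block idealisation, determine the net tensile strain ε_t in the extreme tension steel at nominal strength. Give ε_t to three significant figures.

ε_t ≈ 0.0113

a = A_s f_y/(0.85 f'_c b) = 81.02 mm.
β₁ = 0.688, so c = a/β₁ = 81.02/0.688 = 117.76 mm.
From the linear strain diagram with ε_cu = 0.003: ε_t = 0.003 (d − c)/c = 0.003 × (560 − 117.76)/117.76 = 0.0113.
Since ε_t ≥ 0.005, the section is tension-controlled.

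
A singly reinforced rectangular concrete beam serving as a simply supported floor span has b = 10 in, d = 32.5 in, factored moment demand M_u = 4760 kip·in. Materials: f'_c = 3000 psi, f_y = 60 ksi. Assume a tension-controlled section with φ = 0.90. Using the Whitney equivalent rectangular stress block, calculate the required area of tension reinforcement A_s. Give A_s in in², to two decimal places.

M_n = M_u/φ = 4760/0.90 = 5288.89 kip·in.
From M_n = 0.85 f'_c a b (d − a/2):
a = d − √(d² − 2M_n/(0.85 f'_c b)) = 32.5 − √(32.5² − 2 × 5288.89/(0.85 × 3 × 10)) = 7.173 in.
A_s = 0.85 f'_c a b / f_y = 0.85 × 3 × 7.173 × 10 / 60 = 3.049 in².

A_s ≈ 3.05 in²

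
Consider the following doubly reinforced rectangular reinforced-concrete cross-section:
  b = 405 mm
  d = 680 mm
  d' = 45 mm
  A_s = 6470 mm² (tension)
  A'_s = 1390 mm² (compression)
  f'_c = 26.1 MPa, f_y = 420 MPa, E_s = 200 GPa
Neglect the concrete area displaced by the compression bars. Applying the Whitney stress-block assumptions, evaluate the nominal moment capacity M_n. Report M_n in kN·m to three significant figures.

Assume both tension and compression steel yield.
Net tension couple steel: A_s − A'_s = 5080 mm².
a = (A_s − A'_s) f_y / (0.85 f'_c b) = 2133600/(0.85 × 26.1 × 405) = 237.46 mm.
c = a/β₁ = 237.46/0.85 = 279.36 mm; ε'_s = 0.003(c − d')/c = 0.0025 ≥ f_y/E_s = 0.0021, so compression steel does yield.
M_n = (A_s − A'_s) f_y (d − a/2) + A'_s f_y (d − d') = [2133600 × (680 − 118.73) + 583800 × (680 − 45)] × 10⁻⁶ = 1197.53 + 370.71 = 1568.24 kN·m.

M_n ≈ 1570 kN·m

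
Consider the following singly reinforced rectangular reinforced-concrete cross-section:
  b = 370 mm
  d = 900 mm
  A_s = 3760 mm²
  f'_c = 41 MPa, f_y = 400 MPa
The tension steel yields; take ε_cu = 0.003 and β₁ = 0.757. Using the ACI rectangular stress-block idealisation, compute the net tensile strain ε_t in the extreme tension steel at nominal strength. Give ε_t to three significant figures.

ε_t ≈ 0.0145

a = A_s f_y/(0.85 f'_c b) = 116.64 mm.
β₁ = 0.757, so c = a/β₁ = 116.64/0.757 = 154.08 mm.
From the linear strain diagram with ε_cu = 0.003: ε_t = 0.003 (d − c)/c = 0.003 × (900 − 154.08)/154.08 = 0.0145.
Since ε_t ≥ 0.005, the section is tension-controlled.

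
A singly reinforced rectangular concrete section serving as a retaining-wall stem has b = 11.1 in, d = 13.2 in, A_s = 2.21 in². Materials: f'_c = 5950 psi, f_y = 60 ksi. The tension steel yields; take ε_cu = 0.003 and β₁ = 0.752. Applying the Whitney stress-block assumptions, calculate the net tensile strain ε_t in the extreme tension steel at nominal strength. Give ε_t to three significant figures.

a = A_s f_y/(0.85 f'_c b) = 2.362 in.
β₁ = 0.752, so c = a/β₁ = 2.362/0.752 = 3.141 in.
From the linear strain diagram with ε_cu = 0.003: ε_t = 0.003 (d − c)/c = 0.003 × (13.2 − 3.141)/3.141 = 0.00961.
Since ε_t ≥ 0.005, the section is tension-controlled.

ε_t ≈ 0.00961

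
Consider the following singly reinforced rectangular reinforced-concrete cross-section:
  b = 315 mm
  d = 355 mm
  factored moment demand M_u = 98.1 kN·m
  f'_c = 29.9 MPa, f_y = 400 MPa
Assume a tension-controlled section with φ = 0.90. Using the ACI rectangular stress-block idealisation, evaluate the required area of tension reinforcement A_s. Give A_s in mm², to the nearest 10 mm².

M_n = M_u/φ = 98.1/0.90 = 109 kN·m.
With M_n = 0.85 f'_c a b (d − a/2), solve the quadratic for a:
a = d − √(d² − 2M_n/(0.85 f'_c b)) = 355 − √(355² − 2 × 109×10⁶/(0.85 × 29.9 × 315)) = 40.68 mm.
A_s = 0.85 f'_c a b / f_y = 0.85 × 29.9 × 40.68 × 315 / 400 = 814.2 mm².

A_s ≈ 810 mm²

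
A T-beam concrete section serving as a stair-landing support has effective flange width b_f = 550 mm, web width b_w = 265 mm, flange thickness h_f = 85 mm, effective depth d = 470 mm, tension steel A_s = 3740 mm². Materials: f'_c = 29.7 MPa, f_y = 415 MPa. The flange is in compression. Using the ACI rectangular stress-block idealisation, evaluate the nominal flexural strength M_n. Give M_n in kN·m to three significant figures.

Tension: T = A_s f_y = 3740 × 415 = 1552100 N.
Try a within the flange: a = T/(0.85 f'_c b_f) = 1552100/(0.85 × 29.7 × 550) = 111.78 mm.
a = 111.78 > h_f = 85 mm: the block extends into the web. Split into flange-overhang and web parts.
C_f = 0.85 f'_c (b_f − b_w) h_f = 0.85 × 29.7 × (550 − 265) × 85 = 611560 N.
Remaining web compression depth: a_w = (T − C_f)/(0.85 f'_c b_w) = (1552100 − 611560)/(0.85 × 29.7 × 265) = 140.59 mm.
M_n = C_f(d − h_f/2) + (T − C_f)(d − a_w/2) = 611560 × (470 − 42.5) + 940540 × (470 − 70.295) = 261.44 + 375.94 = 637.38 × 10⁶ N·mm.
M_n = 637.38 kN·m.

M_n ≈ 637 kN·m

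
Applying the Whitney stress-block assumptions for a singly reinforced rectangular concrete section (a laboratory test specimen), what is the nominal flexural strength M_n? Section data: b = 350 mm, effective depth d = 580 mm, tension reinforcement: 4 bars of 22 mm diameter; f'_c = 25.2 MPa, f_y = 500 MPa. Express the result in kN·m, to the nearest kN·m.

A_s = 4 × 380 = 1520 mm².
T = A_s f_y = 1520 × 500 = 760000 N = 760 kN.
From C = T: a = T/(0.85 f'_c b) = 760000/(0.85 × 25.2 × 350) = 101.37 mm.
M_n = T(d − a/2) = 760 kN × (580 − 50.685) mm = 402.28 kN·m.

M_n ≈ 402 kN·m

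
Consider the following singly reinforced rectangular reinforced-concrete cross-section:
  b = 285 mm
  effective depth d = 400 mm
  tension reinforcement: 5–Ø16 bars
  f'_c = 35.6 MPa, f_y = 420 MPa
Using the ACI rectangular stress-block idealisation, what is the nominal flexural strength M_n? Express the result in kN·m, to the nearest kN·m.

M_n ≈ 159 kN·m

A_s = 5 × 201 = 1005 mm².
T = A_s f_y = 1005 × 420 = 422100 N = 422.1 kN.
From C = T: a = T/(0.85 f'_c b) = 422100/(0.85 × 35.6 × 285) = 48.94 mm.
M_n = T(d − a/2) = 422.1 kN × (400 − 24.47) mm = 158.51 kN·m.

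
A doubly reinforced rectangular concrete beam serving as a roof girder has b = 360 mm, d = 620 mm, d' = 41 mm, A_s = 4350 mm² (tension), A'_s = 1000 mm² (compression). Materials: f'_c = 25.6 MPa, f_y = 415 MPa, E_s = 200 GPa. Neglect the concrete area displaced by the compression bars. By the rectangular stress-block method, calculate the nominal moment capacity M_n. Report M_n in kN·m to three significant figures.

M_n ≈ 979 kN·m

Assume both tension and compression steel yield.
Net tension couple steel: A_s − A'_s = 3350 mm².
a = (A_s − A'_s) f_y / (0.85 f'_c b) = 1390250/(0.85 × 25.6 × 360) = 177.47 mm.
c = a/β₁ = 177.47/0.85 = 208.79 mm; ε'_s = 0.003(c − d')/c = 0.0024 ≥ f_y/E_s = 0.0021, so compression steel does yield.
M_n = (A_s − A'_s) f_y (d − a/2) + A'_s f_y (d − d') = [1390250 × (620 − 88.735) + 415000 × (620 − 41)] × 10⁻⁶ = 738.59 + 240.29 = 978.88 kN·m.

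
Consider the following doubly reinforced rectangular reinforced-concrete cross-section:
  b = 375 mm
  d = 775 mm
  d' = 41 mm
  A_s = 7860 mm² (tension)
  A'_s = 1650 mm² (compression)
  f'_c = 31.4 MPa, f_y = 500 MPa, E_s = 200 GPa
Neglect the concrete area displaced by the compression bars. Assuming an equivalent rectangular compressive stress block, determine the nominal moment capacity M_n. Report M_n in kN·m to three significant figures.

Assume both tension and compression steel yield.
Net tension couple steel: A_s − A'_s = 6210 mm².
a = (A_s − A'_s) f_y / (0.85 f'_c b) = 3105000/(0.85 × 31.4 × 375) = 310.23 mm.
c = a/β₁ = 310.23/0.826 = 375.58 mm; ε'_s = 0.003(c − d')/c = 0.0027 ≥ f_y/E_s = 0.0025, so compression steel does yield.
M_n = (A_s − A'_s) f_y (d − a/2) + A'_s f_y (d − d') = [3105000 × (775 − 155.115) + 825000 × (775 − 41)] × 10⁻⁶ = 1924.74 + 605.55 = 2530.29 kN·m.

M_n ≈ 2530 kN·m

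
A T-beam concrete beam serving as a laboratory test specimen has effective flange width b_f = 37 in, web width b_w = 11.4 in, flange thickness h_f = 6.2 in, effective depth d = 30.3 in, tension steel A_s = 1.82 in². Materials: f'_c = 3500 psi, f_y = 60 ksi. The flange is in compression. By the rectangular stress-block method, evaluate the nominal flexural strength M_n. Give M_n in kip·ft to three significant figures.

Tension: T = A_s f_y = 1.82 × 60 = 109.2 kips.
Try a within the flange: a = T/(0.85 f'_c b_f) = 109.2/(0.85 × 3.5 × 37) = 0.992 in.
Since a = 0.992 ≤ h_f = 6.2 in, the stress block lies entirely in the flange; analyse as a rectangular beam of width b_f.
M_n = T(d − a/2) = 109.2 × (30.3 − 0.496) = 3254.6 kip·in.
M_n = 3254.6/12 = 271.22 kip·ft.

M_n ≈ 271 kip·ft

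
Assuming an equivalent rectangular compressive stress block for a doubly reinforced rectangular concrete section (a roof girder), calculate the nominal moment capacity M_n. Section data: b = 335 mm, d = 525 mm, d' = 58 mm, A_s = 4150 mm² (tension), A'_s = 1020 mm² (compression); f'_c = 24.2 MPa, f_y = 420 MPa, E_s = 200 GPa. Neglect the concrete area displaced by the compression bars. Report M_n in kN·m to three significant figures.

Assume both tension and compression steel yield.
Net tension couple steel: A_s − A'_s = 3130 mm².
a = (A_s − A'_s) f_y / (0.85 f'_c b) = 1314600/(0.85 × 24.2 × 335) = 190.77 mm.
c = a/β₁ = 190.77/0.85 = 224.44 mm; ε'_s = 0.003(c − d')/c = 0.0022 ≥ f_y/E_s = 0.0021, so compression steel does yield.
M_n = (A_s − A'_s) f_y (d − a/2) + A'_s f_y (d − d') = [1314600 × (525 − 95.385) + 428400 × (525 − 58)] × 10⁻⁶ = 564.77 + 200.06 = 764.83 kN·m.

M_n ≈ 765 kN·m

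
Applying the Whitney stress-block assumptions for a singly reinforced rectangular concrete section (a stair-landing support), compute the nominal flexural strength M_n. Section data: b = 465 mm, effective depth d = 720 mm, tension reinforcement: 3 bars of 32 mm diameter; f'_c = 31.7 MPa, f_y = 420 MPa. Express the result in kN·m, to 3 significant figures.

A_s = 3 × 804 = 2412 mm².
T = A_s f_y = 2412 × 420 = 1013040 N = 1013.04 kN.
From C = T: a = T/(0.85 f'_c b) = 1013040/(0.85 × 31.7 × 465) = 80.85 mm.
M_n = T(d − a/2) = 1013.04 kN × (720 − 40.425) mm = 688.44 kN·m.

M_n ≈ 688 kN·m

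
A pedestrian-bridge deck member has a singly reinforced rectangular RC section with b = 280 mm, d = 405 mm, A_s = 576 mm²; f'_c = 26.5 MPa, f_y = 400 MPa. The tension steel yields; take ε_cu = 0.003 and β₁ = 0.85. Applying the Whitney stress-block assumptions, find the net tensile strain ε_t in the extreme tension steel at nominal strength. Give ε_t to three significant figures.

a = A_s f_y/(0.85 f'_c b) = 36.53 mm.
β₁ = 0.85, so c = a/β₁ = 36.53/0.85 = 42.98 mm.
From the linear strain diagram with ε_cu = 0.003: ε_t = 0.003 (d − c)/c = 0.003 × (405 − 42.98)/42.98 = 0.0253.
Since ε_t ≥ 0.005, the section is tension-controlled.

ε_t ≈ 0.0253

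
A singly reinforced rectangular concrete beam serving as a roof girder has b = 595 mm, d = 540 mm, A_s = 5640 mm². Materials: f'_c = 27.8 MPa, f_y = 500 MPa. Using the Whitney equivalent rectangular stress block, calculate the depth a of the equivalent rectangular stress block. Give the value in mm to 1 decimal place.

a ≈ 200.6 mm

T = A_s f_y = 5640 × 500 = 2820000 N = 2820 kN.
Setting C = 0.85 f'_c a b equal to T: a = 2820000/(0.85 × 27.8 × 595) = 200.6 mm.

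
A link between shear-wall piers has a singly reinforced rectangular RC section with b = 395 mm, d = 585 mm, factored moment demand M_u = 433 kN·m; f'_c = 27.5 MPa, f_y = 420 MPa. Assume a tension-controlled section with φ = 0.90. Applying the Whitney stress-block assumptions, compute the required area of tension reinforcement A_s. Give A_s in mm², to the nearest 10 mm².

A_s ≈ 2140 mm²

M_n = M_u/φ = 433/0.90 = 481.111 kN·m.
With M_n = 0.85 f'_c a b (d − a/2), solve the quadratic for a:
a = d − √(d² − 2M_n/(0.85 f'_c b)) = 585 − √(585² − 2 × 481.111×10⁶/(0.85 × 27.5 × 395)) = 97.14 mm.
A_s = 0.85 f'_c a b / f_y = 0.85 × 27.5 × 97.14 × 395 / 420 = 2135.5 mm².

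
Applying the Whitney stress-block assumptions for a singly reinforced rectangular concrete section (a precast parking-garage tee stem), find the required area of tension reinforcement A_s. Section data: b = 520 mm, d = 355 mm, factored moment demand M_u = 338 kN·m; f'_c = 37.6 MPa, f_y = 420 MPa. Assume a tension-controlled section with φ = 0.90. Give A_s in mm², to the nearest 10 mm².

A_s ≈ 2800 mm²

M_n = M_u/φ = 338/0.90 = 375.556 kN·m.
With M_n = 0.85 f'_c a b (d − a/2), solve the quadratic for a:
a = d − √(d² − 2M_n/(0.85 f'_c b)) = 355 − √(355² − 2 × 375.556×10⁶/(0.85 × 37.6 × 520)) = 70.69 mm.
A_s = 0.85 f'_c a b / f_y = 0.85 × 37.6 × 70.69 × 520 / 420 = 2797.2 mm².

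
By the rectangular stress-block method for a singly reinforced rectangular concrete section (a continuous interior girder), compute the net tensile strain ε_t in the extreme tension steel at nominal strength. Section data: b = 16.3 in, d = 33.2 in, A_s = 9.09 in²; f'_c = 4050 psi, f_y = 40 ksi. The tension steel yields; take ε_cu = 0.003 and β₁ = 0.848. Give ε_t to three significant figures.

ε_t ≈ 0.0100

a = A_s f_y/(0.85 f'_c b) = 6.480 in.
β₁ = 0.848, so c = a/β₁ = 6.480/0.848 = 7.642 in.
From the linear strain diagram with ε_cu = 0.003: ε_t = 0.003 (d − c)/c = 0.003 × (33.2 − 7.642)/7.642 = 0.0100.
Since ε_t ≥ 0.005, the section is tension-controlled.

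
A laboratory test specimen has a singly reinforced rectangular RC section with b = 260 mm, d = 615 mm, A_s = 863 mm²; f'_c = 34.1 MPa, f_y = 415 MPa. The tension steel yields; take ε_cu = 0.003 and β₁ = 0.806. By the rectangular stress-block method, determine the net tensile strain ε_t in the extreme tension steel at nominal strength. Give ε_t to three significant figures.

a = A_s f_y/(0.85 f'_c b) = 47.52 mm.
β₁ = 0.806, so c = a/β₁ = 47.52/0.806 = 58.96 mm.
From the linear strain diagram with ε_cu = 0.003: ε_t = 0.003 (d − c)/c = 0.003 × (615 − 58.96)/58.96 = 0.0283.
Since ε_t ≥ 0.005, the section is tension-controlled.

ε_t ≈ 0.0283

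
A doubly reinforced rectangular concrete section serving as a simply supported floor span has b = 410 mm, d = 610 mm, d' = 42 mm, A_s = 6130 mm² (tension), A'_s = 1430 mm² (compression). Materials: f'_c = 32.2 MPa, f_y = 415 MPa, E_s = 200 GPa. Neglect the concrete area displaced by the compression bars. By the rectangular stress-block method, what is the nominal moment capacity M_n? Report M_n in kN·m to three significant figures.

M_n ≈ 1360 kN·m

Assume both tension and compression steel yield.
Net tension couple steel: A_s − A'_s = 4700 mm².
a = (A_s − A'_s) f_y / (0.85 f'_c b) = 1950500/(0.85 × 32.2 × 410) = 173.82 mm.
c = a/β₁ = 173.82/0.82 = 211.98 mm; ε'_s = 0.003(c − d')/c = 0.0024 ≥ f_y/E_s = 0.0021, so compression steel does yield.
M_n = (A_s − A'_s) f_y (d − a/2) + A'_s f_y (d − d') = [1950500 × (610 − 86.91) + 593450 × (610 − 42)] × 10⁻⁶ = 1020.29 + 337.08 = 1357.37 kN·m.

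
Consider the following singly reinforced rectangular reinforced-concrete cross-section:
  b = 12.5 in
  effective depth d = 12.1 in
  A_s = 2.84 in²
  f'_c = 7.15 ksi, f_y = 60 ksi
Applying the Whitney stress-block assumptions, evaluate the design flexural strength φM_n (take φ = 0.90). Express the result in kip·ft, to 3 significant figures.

T = A_s f_y = 2.84 × 60 = 170.4 kips.
a = T/(0.85 f'_c b) = 170.4/(0.85 × 7.15 × 12.5) = 2.243 in.
M_n = T(d − a/2) = 170.4 × (12.1 − 1.1215) = 1870.7 kip·in = 1870.7/12 = 155.89 kip·ft.
φM_n = 0.90 × 155.89 = 140.30 kip·ft.

φM_n ≈ 140 kip·ft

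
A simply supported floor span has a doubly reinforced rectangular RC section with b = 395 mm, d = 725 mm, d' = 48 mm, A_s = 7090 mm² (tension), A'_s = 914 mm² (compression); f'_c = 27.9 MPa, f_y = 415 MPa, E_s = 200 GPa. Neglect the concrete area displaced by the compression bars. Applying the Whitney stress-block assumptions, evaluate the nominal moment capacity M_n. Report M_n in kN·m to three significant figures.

Assume both tension and compression steel yield.
Net tension couple steel: A_s − A'_s = 6176 mm².
a = (A_s − A'_s) f_y / (0.85 f'_c b) = 2563040/(0.85 × 27.9 × 395) = 273.61 mm.
c = a/β₁ = 273.61/0.85 = 321.89 mm; ε'_s = 0.003(c − d')/c = 0.0026 ≥ f_y/E_s = 0.0021, so compression steel does yield.
M_n = (A_s − A'_s) f_y (d − a/2) + A'_s f_y (d − d') = [2563040 × (725 − 136.805) + 379310 × (725 − 48)] × 10⁻⁶ = 1507.57 + 256.79 = 1764.36 kN·m.

M_n ≈ 1760 kN·m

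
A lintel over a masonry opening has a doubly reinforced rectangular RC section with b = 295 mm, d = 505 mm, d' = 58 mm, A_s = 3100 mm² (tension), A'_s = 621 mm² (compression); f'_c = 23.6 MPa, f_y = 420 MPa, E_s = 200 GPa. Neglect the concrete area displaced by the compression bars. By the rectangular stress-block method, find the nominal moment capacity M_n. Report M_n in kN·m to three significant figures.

M_n ≈ 551 kN·m

Assume both tension and compression steel yield.
Net tension couple steel: A_s − A'_s = 2479 mm².
a = (A_s − A'_s) f_y / (0.85 f'_c b) = 1041180/(0.85 × 23.6 × 295) = 175.94 mm.
c = a/β₁ = 175.94/0.85 = 206.99 mm; ε'_s = 0.003(c − d')/c = 0.0022 ≥ f_y/E_s = 0.0021, so compression steel does yield.
M_n = (A_s − A'_s) f_y (d − a/2) + A'_s f_y (d − d') = [1041180 × (505 − 87.97) + 260820 × (505 − 58)] × 10⁻⁶ = 434.20 + 116.59 = 550.79 kN·m.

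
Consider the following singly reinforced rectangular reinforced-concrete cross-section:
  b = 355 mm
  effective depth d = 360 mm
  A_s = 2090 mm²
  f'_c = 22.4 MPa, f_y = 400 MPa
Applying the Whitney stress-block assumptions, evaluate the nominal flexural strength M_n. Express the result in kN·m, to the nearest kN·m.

T = A_s f_y = 2090 × 400 = 836000 N = 836 kN.
From C = T: a = T/(0.85 f'_c b) = 836000/(0.85 × 22.4 × 355) = 123.68 mm.
M_n = T(d − a/2) = 836 kN × (360 − 61.84) mm = 249.26 kN·m.

M_n ≈ 249 kN·m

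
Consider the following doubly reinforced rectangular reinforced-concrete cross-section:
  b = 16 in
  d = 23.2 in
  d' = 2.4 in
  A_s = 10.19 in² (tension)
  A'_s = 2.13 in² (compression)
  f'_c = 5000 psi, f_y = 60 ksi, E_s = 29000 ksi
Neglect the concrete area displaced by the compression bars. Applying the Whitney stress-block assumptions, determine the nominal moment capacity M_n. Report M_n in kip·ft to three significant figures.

Assume both steels yield.
a = (A_s − A'_s) f_y/(0.85 f'_c b) = (10.19 − 2.13) × 60/(0.85 × 5 × 16) = 7.112 in.
c = a/β₁ = 7.112/0.8 = 8.890 in; ε'_s = 0.003(c − d')/c = 0.0022 ≥ ε_y = 0.0021, so the compression steel yields.
M_n = (A_s − A'_s) f_y (d − a/2) + A'_s f_y (d − d') = 483.6 × (23.2 − 3.556) + 127.8 × (23.2 − 2.4) = 9499.8 + 2658.2 = 12158.0 kip·in = 12158.0/12 = 1013.17 kip·ft.

M_n ≈ 1010 kip·ft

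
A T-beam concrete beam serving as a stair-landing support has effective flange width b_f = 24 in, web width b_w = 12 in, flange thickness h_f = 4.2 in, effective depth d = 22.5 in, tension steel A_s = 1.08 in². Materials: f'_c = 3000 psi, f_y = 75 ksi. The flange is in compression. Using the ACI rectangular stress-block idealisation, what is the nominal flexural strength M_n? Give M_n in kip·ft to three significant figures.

Tension: T = A_s f_y = 1.08 × 75 = 81 kips.
Try a within the flange: a = T/(0.85 f'_c b_f) = 81/(0.85 × 3 × 24) = 1.324 in.
Since a = 1.324 ≤ h_f = 4.2 in, the stress block lies entirely in the flange; analyse as a rectangular beam of width b_f.
M_n = T(d − a/2) = 81 × (22.5 − 0.662) = 1768.9 kip·in.
M_n = 1768.9/12 = 147.41 kip·ft.

M_n ≈ 147 kip·ft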